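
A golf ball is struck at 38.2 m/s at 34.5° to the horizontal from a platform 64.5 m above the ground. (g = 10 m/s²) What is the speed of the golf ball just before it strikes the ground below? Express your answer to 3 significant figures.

52.4 m/s

v_x = 38.2 cos 34.5° = 31.48 m/s is unchanged throughout.
For the vertical component, v_y² = v_y0² + 2 g h = (21.64)² + 2×10×64.5 = 1758, so |v_y| = 41.93 m/s.
Impact speed = √(v_x² + v_y²) = √(991.0 + 1758) = 52.4 m/s.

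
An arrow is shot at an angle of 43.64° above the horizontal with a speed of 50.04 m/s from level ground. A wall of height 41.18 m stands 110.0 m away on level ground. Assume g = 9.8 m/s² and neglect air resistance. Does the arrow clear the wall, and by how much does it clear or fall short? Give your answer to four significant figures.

Yes — it clears the wall by 18.51 m.

v_x = 50.04 cos 43.64° = 36.213 m/s; v_y0 = 50.04 sin 43.64° = 34.534 m/s.
Time to reach the wall: t = 110.0 / 36.213 = 3.0376 s.
Height at that point: y = 34.534×3.0376 − 4.900×3.0376² = 59.688 m.
That is 59.688 − 41.18 = 18.51 m above the top of the wall, so the arrow clears it.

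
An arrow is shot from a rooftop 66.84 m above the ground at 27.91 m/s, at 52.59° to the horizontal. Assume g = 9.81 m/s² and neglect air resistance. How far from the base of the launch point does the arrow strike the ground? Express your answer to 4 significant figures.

111.7 m

Components: v_x = 27.91 cos 52.59° = 16.956 m/s, v_y = 27.91 sin 52.59° = 22.169 m/s.
Vertical: 0 = 66.84 + 22.169 t − ½(9.81) t² ⇒ 4.905 t² − 22.169 t − 66.84 = 0.
t = [22.169 + √(491.46 + 1311.4)] / 9.810 = 6.5881 s.
Horizontal: R = v_x · t = 16.956 × 6.5881 = 111.7 m.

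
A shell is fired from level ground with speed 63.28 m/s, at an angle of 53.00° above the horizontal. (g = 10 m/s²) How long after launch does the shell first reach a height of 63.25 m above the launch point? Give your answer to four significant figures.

1.463 s

v_y0 = 63.28 sin 53.00° = 50.538 m/s.
Set y = v_y0 t − ½ g t² = 63.25: 5.000 t² − 50.538 t + 63.25 = 0.
t = [50.538 ± √(2554.1 − 1265.0)] / 10 = (50.538 ± 35.904) / 10, giving t = 1.463 s or t = 8.644 s.
The shell is on the way up at the first time, so t = 1.463 s.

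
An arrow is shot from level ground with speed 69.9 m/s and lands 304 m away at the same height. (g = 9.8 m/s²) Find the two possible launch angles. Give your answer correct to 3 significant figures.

Level-ground range: R = v₀² sin(2θ)/g ⇒ sin 2θ = R g / v₀² = 304×9.8/69.9² = 0.6097.
2θ = arcsin(0.6097) = 37.57° or 180° − 37.57° = 142.43°.
So θ = 18.8° or θ = 71.2°.

18.8° and 71.2°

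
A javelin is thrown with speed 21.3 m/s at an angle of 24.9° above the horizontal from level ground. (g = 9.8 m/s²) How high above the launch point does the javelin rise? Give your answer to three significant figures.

Vertical component of launch velocity: v_y = 21.3 sin 24.9° = 8.968 m/s.
At the highest point the vertical velocity is zero, so v_y² = 2 g h_max.
h_max = (8.968)² / (2 × 9.8) = 80.43 / 19.60 = 4.10 m.

4.10 m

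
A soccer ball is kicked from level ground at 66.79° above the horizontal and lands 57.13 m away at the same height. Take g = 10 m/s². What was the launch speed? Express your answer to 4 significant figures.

On level ground, R = v₀² sin(2θ) / g, so v₀ = √(R g / sin 2θ).
sin(2 × 66.79°) = 0.7244.
v₀ = √(57.13 × 10 / 0.7244) = √788.65 = 28.08 m/s.

28.08 m/s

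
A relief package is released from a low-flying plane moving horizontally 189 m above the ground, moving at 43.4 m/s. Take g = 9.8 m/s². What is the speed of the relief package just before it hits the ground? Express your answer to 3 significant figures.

74.8 m/s

Fall time: t = √(2 × 189 / 9.8) = 6.211 s.
At impact: v_x = 43.4 m/s (unchanged), v_y = g t = 9.8 × 6.211 = 60.87 m/s.
Speed = √(v_x² + v_y²) = √(1884 + 3705) = 74.8 m/s.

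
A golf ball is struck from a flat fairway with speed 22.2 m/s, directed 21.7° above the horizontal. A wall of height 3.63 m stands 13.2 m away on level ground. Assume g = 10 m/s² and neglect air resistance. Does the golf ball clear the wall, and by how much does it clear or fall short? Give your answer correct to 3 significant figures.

v_x = 22.2 cos 21.7° = 20.63 m/s; v_y0 = 22.2 sin 21.7° = 8.208 m/s.
Time to reach the wall: t = 13.2 / 20.63 = 0.6398 s.
Height at that point: y = 8.208×0.6398 − 5.000×0.6398² = 3.205 m.
That is 3.63 − 3.205 = 0.425 m below the top of the wall, so the golf ball does not clear it.

No — it falls 0.425 m short of clearing the wall.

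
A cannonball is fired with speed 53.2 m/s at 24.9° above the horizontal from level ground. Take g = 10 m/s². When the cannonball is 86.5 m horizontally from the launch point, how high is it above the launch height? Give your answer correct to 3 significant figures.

v_x = 53.2 cos 24.9° = 48.25 m/s, v_y0 = 53.2 sin 24.9° = 22.40 m/s.
Time to reach x = 86.5 m: t = x / v_x = 86.5 / 48.25 = 1.793 s.
y = v_y0 t − ½ g t² = 22.40×1.793 − 5.000×1.793² = 24.1 m.

24.1 m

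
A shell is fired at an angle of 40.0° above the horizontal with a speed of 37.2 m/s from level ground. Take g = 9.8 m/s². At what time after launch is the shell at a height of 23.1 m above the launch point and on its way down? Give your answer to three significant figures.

v_y0 = 37.2 sin 40.0° = 23.91 m/s.
Set y = v_y0 t − ½ g t² = 23.1: 4.900 t² − 23.91 t + 23.1 = 0.
t = [23.91 ± √(571.7 − 452.8)] / 9.8 = (23.91 ± 10.90) / 9.8, giving t = 1.33 s or t = 3.55 s.
On the way down corresponds to the larger root: t = 3.55 s.

3.55 s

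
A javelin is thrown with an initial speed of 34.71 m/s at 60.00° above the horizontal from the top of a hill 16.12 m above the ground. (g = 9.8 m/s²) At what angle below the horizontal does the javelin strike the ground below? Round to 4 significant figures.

v_x = 34.71 cos 60.00° = 17.355 m/s.
At impact |v_y| = √(v_y0² + 2 g h) = √(30.060² + 2×9.8×16.12) = 34.922 m/s.
Angle below horizontal = arctan(|v_y| / v_x) = arctan(34.922 / 17.355) = 63.57°.

63.57°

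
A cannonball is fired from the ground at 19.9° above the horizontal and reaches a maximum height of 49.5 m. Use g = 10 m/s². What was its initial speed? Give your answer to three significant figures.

92.4 m/s

At maximum height v_y = 0, so (v₀ sin θ)² = 2 g H.
v₀ sin 19.9° = √(2 × 10 × 49.5) = 31.46 m/s.
v₀ = 31.46 / sin 19.9° = 31.46 / 0.3404 = 92.4 m/s.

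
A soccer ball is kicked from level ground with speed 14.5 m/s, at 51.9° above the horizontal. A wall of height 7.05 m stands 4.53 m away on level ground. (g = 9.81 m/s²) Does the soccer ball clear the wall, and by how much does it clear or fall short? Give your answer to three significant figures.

v_x = 14.5 cos 51.9° = 8.947 m/s; v_y0 = 14.5 sin 51.9° = 11.41 m/s.
Time to reach the wall: t = 4.53 / 8.947 = 0.5063 s.
Height at that point: y = 11.41×0.5063 − 4.905×0.5063² = 4.520 m.
That is 7.05 − 4.520 = 2.53 m below the top of the wall, so the soccer ball does not clear it.

No — it falls 2.53 m short of clearing the wall.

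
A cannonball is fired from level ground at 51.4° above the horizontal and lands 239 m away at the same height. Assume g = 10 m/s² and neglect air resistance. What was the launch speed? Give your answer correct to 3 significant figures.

49.5 m/s

On level ground, R = v₀² sin(2θ) / g, so v₀ = √(R g / sin 2θ).
sin(2 × 51.4°) = 0.9751.
v₀ = √(239 × 10 / 0.9751) = √2451 = 49.5 m/s.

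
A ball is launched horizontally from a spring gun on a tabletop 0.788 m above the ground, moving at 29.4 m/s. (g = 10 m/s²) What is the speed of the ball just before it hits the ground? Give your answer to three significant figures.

29.7 m/s

Fall time: t = √(2 × 0.788 / 10) = 0.3970 s.
At impact: v_x = 29.4 m/s (unchanged), v_y = g t = 10 × 0.3970 = 3.970 m/s.
Speed = √(v_x² + v_y²) = √(864.4 + 15.76) = 29.7 m/s.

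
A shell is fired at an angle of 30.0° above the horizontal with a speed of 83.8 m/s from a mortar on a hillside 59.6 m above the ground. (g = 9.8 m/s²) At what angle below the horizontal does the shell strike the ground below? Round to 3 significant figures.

36.7°

v_x = 83.8 cos 30.0° = 72.57 m/s.
At impact |v_y| = √(v_y0² + 2 g h) = √(41.90² + 2×9.8×59.6) = 54.07 m/s.
Angle below horizontal = arctan(|v_y| / v_x) = arctan(54.07 / 72.57) = 36.7°.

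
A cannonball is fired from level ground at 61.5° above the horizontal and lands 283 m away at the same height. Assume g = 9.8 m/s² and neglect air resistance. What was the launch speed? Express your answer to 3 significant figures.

On level ground, R = v₀² sin(2θ) / g, so v₀ = √(R g / sin 2θ).
sin(2 × 61.5°) = 0.8387.
v₀ = √(283 × 9.8 / 0.8387) = √3307 = 57.5 m/s.

57.5 m/s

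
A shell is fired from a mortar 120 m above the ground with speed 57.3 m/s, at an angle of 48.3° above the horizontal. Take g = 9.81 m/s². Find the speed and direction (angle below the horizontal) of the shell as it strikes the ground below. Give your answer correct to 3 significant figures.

75.1 m/s at 59.5° below the horizontal

v_x = 57.3 cos 48.3° = 38.12 m/s (constant).
|v_y| at impact = √((42.78)² + 2×9.81×120) = 64.69 m/s.
Speed = √(38.12² + 64.69²) = 75.1 m/s; angle = arctan(64.69/38.12) = 59.5° below horizontal.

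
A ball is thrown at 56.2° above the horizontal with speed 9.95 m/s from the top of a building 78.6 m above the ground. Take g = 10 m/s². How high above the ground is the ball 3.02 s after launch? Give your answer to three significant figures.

58.0 m

v_y0 = 9.95 sin 56.2° = 8.268 m/s.
y(t) = 78.6 + v_y0 t − ½ g t² = 78.6 + 8.268×3.02 − ½×10×3.02² = 58.0 m.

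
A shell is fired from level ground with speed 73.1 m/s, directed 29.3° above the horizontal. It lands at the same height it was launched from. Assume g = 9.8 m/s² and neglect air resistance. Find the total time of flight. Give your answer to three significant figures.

Vertical component: v_y = 73.1 sin 29.3° = 35.77 m/s.
For a projectile landing at launch height, time of flight is t = 2 v_y / g = 2 × 35.77 / 9.8 = 7.30 s.

7.30 s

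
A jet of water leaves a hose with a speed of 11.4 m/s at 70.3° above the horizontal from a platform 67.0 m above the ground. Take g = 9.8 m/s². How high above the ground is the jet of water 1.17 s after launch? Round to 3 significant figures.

v_y0 = 11.4 sin 70.3° = 10.73 m/s.
y(t) = 67.0 + v_y0 t − ½ g t² = 67.0 + 10.73×1.17 − ½×9.8×1.17² = 72.8 m.

72.8 m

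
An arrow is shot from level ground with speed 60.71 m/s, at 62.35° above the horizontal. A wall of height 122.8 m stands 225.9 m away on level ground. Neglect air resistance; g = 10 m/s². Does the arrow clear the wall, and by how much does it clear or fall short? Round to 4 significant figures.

v_x = 60.71 cos 62.35° = 28.174 m/s; v_y0 = 60.71 sin 62.35° = 53.777 m/s.
Time to reach the wall: t = 225.9 / 28.174 = 8.0180 s.
Height at that point: y = 53.777×8.0180 − 5.000×8.0180² = 109.74 m.
That is 122.8 − 109.74 = 13.06 m below the top of the wall, so the arrow does not clear it.

No — it falls 13.06 m short of clearing the wall.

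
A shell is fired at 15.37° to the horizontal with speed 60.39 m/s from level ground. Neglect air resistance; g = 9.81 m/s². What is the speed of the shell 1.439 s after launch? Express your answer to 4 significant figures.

58.26 m/s

v_x = 60.39 cos 15.37° = 58.230 m/s (constant).
v_y(t) = 60.39 sin 15.37° − g t = 16.006 − 9.81 × 1.439 = 1.8894 m/s.
Speed = √(v_x² + v_y²) = √(3390.7 + 3.5698) = 58.26 m/s.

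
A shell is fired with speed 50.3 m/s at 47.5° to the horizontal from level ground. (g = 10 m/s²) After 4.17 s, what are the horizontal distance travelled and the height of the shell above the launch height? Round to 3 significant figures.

v_x = 50.3 cos 47.5° = 33.98 m/s; v_y0 = 50.3 sin 47.5° = 37.09 m/s.
x = v_x t = 33.98 × 4.17 = 142 m.
y = v_y0 t − ½ g t² = 37.09×4.17 − 5.000×4.17² = 67.7 m.

x = 142 m, y = 67.7 m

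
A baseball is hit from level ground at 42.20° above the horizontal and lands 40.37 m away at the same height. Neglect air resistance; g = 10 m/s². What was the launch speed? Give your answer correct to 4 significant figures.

On level ground, R = v₀² sin(2θ) / g, so v₀ = √(R g / sin 2θ).
sin(2 × 42.20°) = 0.9952.
v₀ = √(40.37 × 10 / 0.9952) = √405.65 = 20.14 m/s.

20.14 m/s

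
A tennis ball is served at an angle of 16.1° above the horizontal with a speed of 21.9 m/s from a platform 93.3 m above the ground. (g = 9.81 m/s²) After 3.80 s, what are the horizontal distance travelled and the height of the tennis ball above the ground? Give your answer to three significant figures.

x = 80.0 m, y = 45.5 m

v_x = 21.9 cos 16.1° = 21.04 m/s; v_y0 = 21.9 sin 16.1° = 6.073 m/s.
x = v_x t = 21.04 × 3.80 = 80.0 m.
y = 93.3 + v_y0 t − ½ g t² = 45.5 m.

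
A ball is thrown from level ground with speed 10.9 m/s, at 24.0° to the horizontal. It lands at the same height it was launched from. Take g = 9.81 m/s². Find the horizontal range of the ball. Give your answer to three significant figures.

9.00 m

Components: v_x = 10.9 cos 24.0° = 9.958 m/s, v_y = 10.9 sin 24.0° = 4.433 m/s.
Time of flight (same landing height): t = 2 v_y / g = 2 × 4.433 / 9.81 = 0.9038 s.
Range: R = v_x · t = 9.958 × 0.9038 = 9.00 m.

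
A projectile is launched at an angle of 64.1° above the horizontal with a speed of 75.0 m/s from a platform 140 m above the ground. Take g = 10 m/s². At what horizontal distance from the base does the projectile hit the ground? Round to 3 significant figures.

Components: v_x = 75.0 cos 64.1° = 32.76 m/s, v_y = 75.0 sin 64.1° = 67.47 m/s.
Vertical: 0 = 140 + 67.47 t − ½(10) t² ⇒ 5.000 t² − 67.47 t − 140 = 0.
t = [67.47 + √(4552 + 2800)] / 10.00 = 15.32 s.
Horizontal: R = v_x · t = 32.76 × 15.32 = 502 m.

502 m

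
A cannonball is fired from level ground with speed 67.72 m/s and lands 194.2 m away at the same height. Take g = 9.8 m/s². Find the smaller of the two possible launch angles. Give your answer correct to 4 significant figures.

Level-ground range: R = v₀² sin(2θ)/g ⇒ sin 2θ = R g / v₀² = 194.2×9.8/67.72² = 0.4150.
2θ = arcsin(0.4150) = 24.519° or 180° − 24.519° = 155.481°.
So θ = 12.26° or θ = 77.74°.

12.26°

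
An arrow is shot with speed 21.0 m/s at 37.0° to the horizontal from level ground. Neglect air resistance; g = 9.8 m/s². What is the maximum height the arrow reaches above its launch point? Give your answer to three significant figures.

Vertical component of launch velocity: v_y = 21.0 sin 37.0° = 12.64 m/s.
At the highest point the vertical velocity is zero, so v_y² = 2 g h_max.
h_max = (12.64)² / (2 × 9.8) = 159.8 / 19.60 = 8.15 m.

8.15 m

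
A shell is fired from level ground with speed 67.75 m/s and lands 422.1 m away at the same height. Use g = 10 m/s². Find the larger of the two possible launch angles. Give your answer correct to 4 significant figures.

Level-ground range: R = v₀² sin(2θ)/g ⇒ sin 2θ = R g / v₀² = 422.1×10/67.75² = 0.9196.
2θ = arcsin(0.9196) = 66.868° or 180° − 66.868° = 113.132°.
So θ = 33.43° or θ = 56.57°.

56.57°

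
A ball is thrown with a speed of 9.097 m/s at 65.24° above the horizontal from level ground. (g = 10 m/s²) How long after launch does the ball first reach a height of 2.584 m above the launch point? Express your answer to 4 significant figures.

v_y0 = 9.097 sin 65.24° = 8.2607 m/s.
Set y = v_y0 t − ½ g t² = 2.584: 5.000 t² − 8.2607 t + 2.584 = 0.
t = [8.2607 ± √(68.239 − 51.680)] / 10 = (8.2607 ± 4.0693) / 10, giving t = 0.4191 s or t = 1.233 s.
The ball is on the way up at the first time, so t = 0.4191 s.

0.4191 s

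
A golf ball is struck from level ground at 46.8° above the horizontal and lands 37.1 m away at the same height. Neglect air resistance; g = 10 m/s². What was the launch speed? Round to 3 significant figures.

On level ground, R = v₀² sin(2θ) / g, so v₀ = √(R g / sin 2θ).
sin(2 × 46.8°) = 0.9980.
v₀ = √(37.1 × 10 / 0.9980) = √371.7 = 19.3 m/s.

19.3 m/s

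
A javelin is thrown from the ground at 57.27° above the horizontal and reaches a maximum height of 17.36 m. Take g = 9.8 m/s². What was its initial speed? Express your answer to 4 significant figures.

21.93 m/s

At maximum height v_y = 0, so (v₀ sin θ)² = 2 g H.
v₀ sin 57.27° = √(2 × 9.8 × 17.36) = 18.446 m/s.
v₀ = 18.446 / sin 57.27° = 18.446 / 0.8412 = 21.93 m/s.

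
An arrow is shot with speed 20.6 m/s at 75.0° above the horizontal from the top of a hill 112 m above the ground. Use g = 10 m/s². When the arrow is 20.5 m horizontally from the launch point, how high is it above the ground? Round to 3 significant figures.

v_x = 20.6 cos 75.0° = 5.332 m/s, v_y0 = 20.6 sin 75.0° = 19.90 m/s.
Time to reach x = 20.5 m: t = x / v_x = 20.5 / 5.332 = 3.845 s.
y = 112 + v_y0 t − ½ g t² = 112 + 19.90×3.845 − 5.000×3.845² = 115 m.

115 m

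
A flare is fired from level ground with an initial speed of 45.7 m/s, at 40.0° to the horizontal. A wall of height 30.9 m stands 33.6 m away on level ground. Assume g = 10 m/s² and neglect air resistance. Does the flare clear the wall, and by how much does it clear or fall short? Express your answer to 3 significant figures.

No — it falls 7.31 m short of clearing the wall.

v_x = 45.7 cos 40.0° = 35.01 m/s; v_y0 = 45.7 sin 40.0° = 29.38 m/s.
Time to reach the wall: t = 33.6 / 35.01 = 0.9597 s.
Height at that point: y = 29.38×0.9597 − 5.000×0.9597² = 23.59 m.
That is 30.9 − 23.59 = 7.31 m below the top of the wall, so the flare does not clear it.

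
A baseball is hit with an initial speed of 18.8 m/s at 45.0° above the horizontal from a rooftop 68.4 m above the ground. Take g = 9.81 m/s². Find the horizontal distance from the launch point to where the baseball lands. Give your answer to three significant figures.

Components: v_x = 18.8 cos 45.0° = 13.29 m/s, v_y = 18.8 sin 45.0° = 13.29 m/s.
Vertical: 0 = 68.4 + 13.29 t − ½(9.81) t² ⇒ 4.905 t² − 13.29 t − 68.4 = 0.
t = [13.29 + √(176.6 + 1342)] / 9.810 = 5.327 s.
Horizontal: R = v_x · t = 13.29 × 5.327 = 70.8 m.

70.8 m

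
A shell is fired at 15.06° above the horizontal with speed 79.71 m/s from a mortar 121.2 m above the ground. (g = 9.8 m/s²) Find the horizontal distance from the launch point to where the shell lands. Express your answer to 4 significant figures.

Components: v_x = 79.71 cos 15.06° = 76.972 m/s, v_y = 79.71 sin 15.06° = 20.711 m/s.
Vertical: 0 = 121.2 + 20.711 t − ½(9.8) t² ⇒ 4.900 t² − 20.711 t − 121.2 = 0.
t = [20.711 + √(428.95 + 2375.5)] / 9.800 = 7.5171 s.
Horizontal: R = v_x · t = 76.972 × 7.5171 = 578.6 m.

578.6 m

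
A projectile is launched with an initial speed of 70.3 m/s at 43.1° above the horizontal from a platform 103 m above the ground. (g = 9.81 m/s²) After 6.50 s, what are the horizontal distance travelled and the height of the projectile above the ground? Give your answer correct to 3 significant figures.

v_x = 70.3 cos 43.1° = 51.33 m/s; v_y0 = 70.3 sin 43.1° = 48.03 m/s.
x = v_x t = 51.33 × 6.50 = 334 m.
y = 103 + v_y0 t − ½ g t² = 208 m.

x = 334 m, y = 208 m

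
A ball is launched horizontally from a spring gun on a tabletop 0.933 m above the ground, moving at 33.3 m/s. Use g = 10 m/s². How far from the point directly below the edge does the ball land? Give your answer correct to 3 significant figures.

Initial vertical velocity is zero, so the fall time comes from h = ½ g t²: t = √(2 × 0.933 / 10) = 0.4320 s.
Horizontal motion is uniform at 33.3 m/s, so x = 33.3 × 0.4320 = 14.4 m.

14.4 m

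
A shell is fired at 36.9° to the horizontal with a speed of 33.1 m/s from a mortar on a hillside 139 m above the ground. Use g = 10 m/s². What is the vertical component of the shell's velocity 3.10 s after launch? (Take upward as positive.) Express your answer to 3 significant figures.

Initial vertical component: v_y0 = 33.1 sin 36.9° = 19.87 m/s.
v_y(t) = v_y0 − g t = 19.87 − 10 × 3.10 = -11.1 m/s.

-11.1 m/s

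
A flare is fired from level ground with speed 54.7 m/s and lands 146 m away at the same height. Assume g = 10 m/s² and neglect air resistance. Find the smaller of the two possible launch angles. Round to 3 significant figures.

Level-ground range: R = v₀² sin(2θ)/g ⇒ sin 2θ = R g / v₀² = 146×10/54.7² = 0.4880.
2θ = arcsin(0.4880) = 29.21° or 180° − 29.21° = 150.79°.
So θ = 14.6° or θ = 75.4°.

14.6°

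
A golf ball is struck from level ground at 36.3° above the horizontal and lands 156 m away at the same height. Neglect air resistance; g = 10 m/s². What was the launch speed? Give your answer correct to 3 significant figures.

40.4 m/s

On level ground, R = v₀² sin(2θ) / g, so v₀ = √(R g / sin 2θ).
sin(2 × 36.3°) = 0.9542.
v₀ = √(156 × 10 / 0.9542) = √1635 = 40.4 m/s.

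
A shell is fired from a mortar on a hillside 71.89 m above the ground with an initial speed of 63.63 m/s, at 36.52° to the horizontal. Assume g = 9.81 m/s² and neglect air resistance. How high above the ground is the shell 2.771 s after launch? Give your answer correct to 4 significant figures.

v_y0 = 63.63 sin 36.52° = 37.866 m/s.
y(t) = 71.89 + v_y0 t − ½ g t² = 71.89 + 37.866×2.771 − ½×9.81×2.771² = 139.2 m.

139.2 m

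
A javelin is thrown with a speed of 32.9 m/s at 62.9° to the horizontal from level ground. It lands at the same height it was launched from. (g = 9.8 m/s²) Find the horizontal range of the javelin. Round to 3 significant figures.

89.6 m

Components: v_x = 32.9 cos 62.9° = 14.99 m/s, v_y = 32.9 sin 62.9° = 29.29 m/s.
Time of flight (same landing height): t = 2 v_y / g = 2 × 29.29 / 9.8 = 5.978 s.
Range: R = v_x · t = 14.99 × 5.978 = 89.6 m.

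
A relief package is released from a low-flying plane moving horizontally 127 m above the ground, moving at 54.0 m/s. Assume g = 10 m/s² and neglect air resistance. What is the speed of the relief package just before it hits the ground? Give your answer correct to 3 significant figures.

73.9 m/s

Fall time: t = √(2 × 127 / 10) = 5.040 s.
At impact: v_x = 54.0 m/s (unchanged), v_y = g t = 10 × 5.040 = 50.40 m/s.
Speed = √(v_x² + v_y²) = √(2916 + 2540) = 73.9 m/s.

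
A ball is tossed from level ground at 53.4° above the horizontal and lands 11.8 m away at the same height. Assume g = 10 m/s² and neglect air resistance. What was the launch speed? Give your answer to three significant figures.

On level ground, R = v₀² sin(2θ) / g, so v₀ = √(R g / sin 2θ).
sin(2 × 53.4°) = 0.9573.
v₀ = √(11.8 × 10 / 0.9573) = √123.3 = 11.1 m/s.

11.1 m/s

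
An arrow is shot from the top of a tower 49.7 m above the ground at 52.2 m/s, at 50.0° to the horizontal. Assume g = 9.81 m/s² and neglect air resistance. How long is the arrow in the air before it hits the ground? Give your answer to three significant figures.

9.25 s

Vertical component: v_y = 52.2 sin 50.0° = 39.99 m/s.
Taking up as positive with launch at y = 49.7 m, landing at y = 0: 0 = 49.7 + 39.99 t − ½(9.81) t².
Solving 4.905 t² − 39.99 t − 49.7 = 0 gives t = [39.99 + √(39.99² + 4·4.905·49.7)] / 9.810 = 9.25 s.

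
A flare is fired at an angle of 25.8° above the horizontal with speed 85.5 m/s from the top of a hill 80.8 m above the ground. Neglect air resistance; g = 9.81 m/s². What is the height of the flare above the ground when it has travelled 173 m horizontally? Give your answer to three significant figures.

140 m

v_x = 85.5 cos 25.8° = 76.98 m/s, v_y0 = 85.5 sin 25.8° = 37.21 m/s.
Time to reach x = 173 m: t = x / v_x = 173 / 76.98 = 2.247 s.
y = 80.8 + v_y0 t − ½ g t² = 80.8 + 37.21×2.247 − 4.905×2.247² = 140 m.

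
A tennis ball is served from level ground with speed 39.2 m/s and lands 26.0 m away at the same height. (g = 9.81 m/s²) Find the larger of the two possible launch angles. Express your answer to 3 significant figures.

Level-ground range: R = v₀² sin(2θ)/g ⇒ sin 2θ = R g / v₀² = 26.0×9.81/39.2² = 0.1660.
2θ = arcsin(0.1660) = 9.555° or 180° − 9.555° = 170.445°.
So θ = 4.78° or θ = 85.2°.

85.2°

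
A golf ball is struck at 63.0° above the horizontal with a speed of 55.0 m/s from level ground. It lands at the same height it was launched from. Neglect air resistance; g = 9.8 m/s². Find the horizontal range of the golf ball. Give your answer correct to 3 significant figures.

Components: v_x = 55.0 cos 63.0° = 24.97 m/s, v_y = 55.0 sin 63.0° = 49.01 m/s.
Time of flight (same landing height): t = 2 v_y / g = 2 × 49.01 / 9.8 = 10.00 s.
Range: R = v_x · t = 24.97 × 10.00 = 250 m.

250 m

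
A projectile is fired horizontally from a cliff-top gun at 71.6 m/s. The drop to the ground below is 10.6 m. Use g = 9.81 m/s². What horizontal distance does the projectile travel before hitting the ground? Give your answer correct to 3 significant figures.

Initial vertical velocity is zero, so the fall time comes from h = ½ g t²: t = √(2 × 10.6 / 9.81) = 1.470 s.
Horizontal motion is uniform at 71.6 m/s, so x = 71.6 × 1.470 = 105 m.

105 m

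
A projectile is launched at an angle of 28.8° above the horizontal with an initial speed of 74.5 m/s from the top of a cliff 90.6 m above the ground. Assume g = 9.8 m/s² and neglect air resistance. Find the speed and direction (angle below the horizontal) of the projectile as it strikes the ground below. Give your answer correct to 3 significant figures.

85.6 m/s at 40.3° below the horizontal

v_x = 74.5 cos 28.8° = 65.28 m/s (constant).
|v_y| at impact = √((35.89)² + 2×9.8×90.6) = 55.35 m/s.
Speed = √(65.28² + 55.35²) = 85.6 m/s; angle = arctan(55.35/65.28) = 40.3° below horizontal.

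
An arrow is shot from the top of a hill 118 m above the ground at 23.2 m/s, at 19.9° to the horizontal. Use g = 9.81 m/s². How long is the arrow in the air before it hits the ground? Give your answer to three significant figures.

5.78 s

Vertical component: v_y = 23.2 sin 19.9° = 7.897 m/s.
Taking up as positive with launch at y = 118 m, landing at y = 0: 0 = 118 + 7.897 t − ½(9.81) t².
Solving 4.905 t² − 7.897 t − 118 = 0 gives t = [7.897 + √(7.897² + 4·4.905·118)] / 9.810 = 5.78 s.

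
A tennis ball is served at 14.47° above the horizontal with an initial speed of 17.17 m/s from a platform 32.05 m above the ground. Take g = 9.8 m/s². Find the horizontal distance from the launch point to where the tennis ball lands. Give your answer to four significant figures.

50.42 m

Components: v_x = 17.17 cos 14.47° = 16.625 m/s, v_y = 17.17 sin 14.47° = 4.2903 m/s.
Vertical: 0 = 32.05 + 4.2903 t − ½(9.8) t² ⇒ 4.900 t² − 4.2903 t − 32.05 = 0.
t = [4.2903 + √(18.407 + 628.18)] / 9.800 = 3.0325 s.
Horizontal: R = v_x · t = 16.625 × 3.0325 = 50.42 m.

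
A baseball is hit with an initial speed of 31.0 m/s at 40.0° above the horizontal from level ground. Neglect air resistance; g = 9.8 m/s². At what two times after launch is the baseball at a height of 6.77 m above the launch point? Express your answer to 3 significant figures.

0.374 s and 3.69 s

v_y0 = 31.0 sin 40.0° = 19.93 m/s.
Set y = v_y0 t − ½ g t² = 6.77: 4.900 t² − 19.93 t + 6.77 = 0.
t = [19.93 ± √(397.2 − 132.7)] / 9.8 = (19.93 ± 16.26) / 9.8, giving t = 0.374 s or t = 3.69 s.
So the baseball is at 6.77 m at t = 0.374 s (rising) and t = 3.69 s (falling).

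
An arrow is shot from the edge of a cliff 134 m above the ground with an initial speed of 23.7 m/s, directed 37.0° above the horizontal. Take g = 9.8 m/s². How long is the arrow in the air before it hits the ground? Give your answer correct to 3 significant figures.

Vertical component: v_y = 23.7 sin 37.0° = 14.26 m/s.
Taking up as positive with launch at y = 134 m, landing at y = 0: 0 = 134 + 14.26 t − ½(9.8) t².
Solving 4.900 t² − 14.26 t − 134 = 0 gives t = [14.26 + √(14.26² + 4·4.900·134)] / 9.800 = 6.88 s.

6.88 s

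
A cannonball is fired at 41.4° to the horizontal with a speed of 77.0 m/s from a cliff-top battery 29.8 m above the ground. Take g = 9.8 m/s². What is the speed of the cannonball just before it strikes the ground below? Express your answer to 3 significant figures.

80.7 m/s

v_x = 77.0 cos 41.4° = 57.76 m/s is unchanged throughout.
For the vertical component, v_y² = v_y0² + 2 g h = (50.92)² + 2×9.8×29.8 = 3177, so |v_y| = 56.36 m/s.
Impact speed = √(v_x² + v_y²) = √(3336 + 3177) = 80.7 m/s.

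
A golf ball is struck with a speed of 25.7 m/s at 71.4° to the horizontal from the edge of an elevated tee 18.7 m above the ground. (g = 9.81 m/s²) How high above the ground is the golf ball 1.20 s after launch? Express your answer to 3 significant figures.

v_y0 = 25.7 sin 71.4° = 24.36 m/s.
y(t) = 18.7 + v_y0 t − ½ g t² = 18.7 + 24.36×1.20 − ½×9.81×1.20² = 40.9 m.

40.9 m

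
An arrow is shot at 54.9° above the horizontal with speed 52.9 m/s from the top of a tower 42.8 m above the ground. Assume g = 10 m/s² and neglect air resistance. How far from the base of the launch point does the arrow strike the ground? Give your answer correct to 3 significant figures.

291 m

Components: v_x = 52.9 cos 54.9° = 30.42 m/s, v_y = 52.9 sin 54.9° = 43.28 m/s.
Vertical: 0 = 42.8 + 43.28 t − ½(10) t² ⇒ 5.000 t² − 43.28 t − 42.8 = 0.
t = [43.28 + √(1873 + 856.0)] / 10.00 = 9.552 s.
Horizontal: R = v_x · t = 30.42 × 9.552 = 291 m.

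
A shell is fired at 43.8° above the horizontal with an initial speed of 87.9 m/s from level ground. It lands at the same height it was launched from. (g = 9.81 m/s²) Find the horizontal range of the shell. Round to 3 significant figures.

For level ground, R = v₀² sin(2θ) / g.
sin(2 × 43.8°) = sin 87.60° = 0.9991.
R = (87.9)² × 0.9991 / 9.81 = 787 m.

787 m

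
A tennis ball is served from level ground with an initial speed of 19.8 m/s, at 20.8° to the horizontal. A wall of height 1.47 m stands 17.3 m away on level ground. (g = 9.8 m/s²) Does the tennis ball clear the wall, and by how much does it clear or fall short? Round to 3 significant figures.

Yes — it clears the wall by 0.821 m.

v_x = 19.8 cos 20.8° = 18.51 m/s; v_y0 = 19.8 sin 20.8° = 7.031 m/s.
Time to reach the wall: t = 17.3 / 18.51 = 0.9346 s.
Height at that point: y = 7.031×0.9346 − 4.900×0.9346² = 2.291 m.
That is 2.291 − 1.47 = 0.821 m above the top of the wall, so the tennis ball clears it.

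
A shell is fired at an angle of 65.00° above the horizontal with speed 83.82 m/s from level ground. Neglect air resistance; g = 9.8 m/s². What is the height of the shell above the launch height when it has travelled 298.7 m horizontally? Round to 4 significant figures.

292.2 m

v_x = 83.82 cos 65.00° = 35.424 m/s, v_y0 = 83.82 sin 65.00° = 75.967 m/s.
Time to reach x = 298.7 m: t = x / v_x = 298.7 / 35.424 = 8.4321 s.
y = v_y0 t − ½ g t² = 75.967×8.4321 − 4.900×8.4321² = 292.2 m.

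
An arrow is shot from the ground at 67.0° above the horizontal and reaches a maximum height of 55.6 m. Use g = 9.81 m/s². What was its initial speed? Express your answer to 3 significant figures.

At maximum height v_y = 0, so (v₀ sin θ)² = 2 g H.
v₀ sin 67.0° = √(2 × 9.81 × 55.6) = 33.03 m/s.
v₀ = 33.03 / sin 67.0° = 33.03 / 0.9205 = 35.9 m/s.

35.9 m/s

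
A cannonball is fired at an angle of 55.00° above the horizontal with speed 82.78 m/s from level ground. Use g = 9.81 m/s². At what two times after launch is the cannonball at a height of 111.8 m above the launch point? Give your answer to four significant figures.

v_y0 = 82.78 sin 55.00° = 67.809 m/s.
Set y = v_y0 t − ½ g t² = 111.8: 4.905 t² − 67.809 t + 111.8 = 0.
t = [67.809 ± √(4598.1 − 2193.5)] / 9.81 = (67.809 ± 49.037) / 9.81, giving t = 1.914 s or t = 11.91 s.
So the cannonball is at 111.8 m at t = 1.914 s (rising) and t = 11.91 s (falling).

1.914 s and 11.91 s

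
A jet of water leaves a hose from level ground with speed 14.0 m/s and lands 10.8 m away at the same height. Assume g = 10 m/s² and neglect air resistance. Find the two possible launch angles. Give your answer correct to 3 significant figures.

Level-ground range: R = v₀² sin(2θ)/g ⇒ sin 2θ = R g / v₀² = 10.8×10/14.0² = 0.5510.
2θ = arcsin(0.5510) = 33.44° or 180° − 33.44° = 146.56°.
So θ = 16.7° or θ = 73.3°.

16.7° and 73.3°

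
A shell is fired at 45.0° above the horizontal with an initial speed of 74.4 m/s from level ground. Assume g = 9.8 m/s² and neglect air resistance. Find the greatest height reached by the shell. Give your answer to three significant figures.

Vertical component of launch velocity: v_y = 74.4 sin 45.0° = 52.61 m/s.
At the highest point the vertical velocity is zero, so v_y² = 2 g h_max.
h_max = (52.61)² / (2 × 9.8) = 2768 / 19.60 = 141 m.

141 m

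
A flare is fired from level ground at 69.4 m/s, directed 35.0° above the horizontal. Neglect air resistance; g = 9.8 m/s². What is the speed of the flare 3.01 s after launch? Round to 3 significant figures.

v_x = 69.4 cos 35.0° = 56.85 m/s (constant).
v_y(t) = 69.4 sin 35.0° − g t = 39.81 − 9.8 × 3.01 = 10.31 m/s.
Speed = √(v_x² + v_y²) = √(3232 + 106.3) = 57.8 m/s.

57.8 m/s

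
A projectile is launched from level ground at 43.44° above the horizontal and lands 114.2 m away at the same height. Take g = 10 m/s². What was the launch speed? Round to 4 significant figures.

33.82 m/s

On level ground, R = v₀² sin(2θ) / g, so v₀ = √(R g / sin 2θ).
sin(2 × 43.44°) = 0.9985.
v₀ = √(114.2 × 10 / 0.9985) = √1143.7 = 33.82 m/s.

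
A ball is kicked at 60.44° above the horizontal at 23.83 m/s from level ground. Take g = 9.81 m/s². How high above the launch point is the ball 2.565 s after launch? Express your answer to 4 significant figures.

v_y0 = 23.83 sin 60.44° = 20.728 m/s.
y(t) = v_y0 t − ½ g t² = 20.728×2.565 − 4.905×2.565² = 20.90 m.

20.90 m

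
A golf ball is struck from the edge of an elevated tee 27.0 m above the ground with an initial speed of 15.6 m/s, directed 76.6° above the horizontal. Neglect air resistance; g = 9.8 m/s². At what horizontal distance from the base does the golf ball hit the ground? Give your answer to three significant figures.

15.8 m

Components: v_x = 15.6 cos 76.6° = 3.615 m/s, v_y = 15.6 sin 76.6° = 15.18 m/s.
Vertical: 0 = 27.0 + 15.18 t − ½(9.8) t² ⇒ 4.900 t² − 15.18 t − 27.0 = 0.
t = [15.18 + √(230.4 + 529.2)] / 9.800 = 4.361 s.
Horizontal: R = v_x · t = 3.615 × 4.361 = 15.8 m.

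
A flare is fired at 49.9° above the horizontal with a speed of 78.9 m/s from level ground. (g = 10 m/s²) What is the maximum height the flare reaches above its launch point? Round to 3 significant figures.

182 m

Vertical component of launch velocity: v_y = 78.9 sin 49.9° = 60.35 m/s.
At the highest point the vertical velocity is zero, so v_y² = 2 g h_max.
h_max = (60.35)² / (2 × 10) = 3642 / 20.00 = 182 m.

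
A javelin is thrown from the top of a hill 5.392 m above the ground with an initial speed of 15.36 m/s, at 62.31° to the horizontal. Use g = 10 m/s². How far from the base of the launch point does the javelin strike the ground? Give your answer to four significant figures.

21.92 m

Components: v_x = 15.36 cos 62.31° = 7.1376 m/s, v_y = 15.36 sin 62.31° = 13.601 m/s.
Vertical: 0 = 5.392 + 13.601 t − ½(10) t² ⇒ 5.000 t² − 13.601 t − 5.392 = 0.
t = [13.601 + √(184.99 + 107.84)] / 10.00 = 3.0713 s.
Horizontal: R = v_x · t = 7.1376 × 3.0713 = 21.92 m.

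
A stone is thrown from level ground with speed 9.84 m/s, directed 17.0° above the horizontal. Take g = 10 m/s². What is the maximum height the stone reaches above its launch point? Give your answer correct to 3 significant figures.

Vertical component of launch velocity: v_y = 9.84 sin 17.0° = 2.877 m/s.
At the highest point the vertical velocity is zero, so v_y² = 2 g h_max.
h_max = (2.877)² / (2 × 10) = 8.277 / 20.00 = 0.414 m.

0.414 m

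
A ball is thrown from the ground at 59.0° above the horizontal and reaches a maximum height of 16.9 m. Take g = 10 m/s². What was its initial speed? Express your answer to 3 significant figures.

21.4 m/s

At maximum height v_y = 0, so (v₀ sin θ)² = 2 g H.
v₀ sin 59.0° = √(2 × 10 × 16.9) = 18.38 m/s.
v₀ = 18.38 / sin 59.0° = 18.38 / 0.8572 = 21.4 m/s.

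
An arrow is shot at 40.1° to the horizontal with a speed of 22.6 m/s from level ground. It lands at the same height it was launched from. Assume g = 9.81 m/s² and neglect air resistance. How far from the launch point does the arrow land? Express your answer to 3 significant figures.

Components: v_x = 22.6 cos 40.1° = 17.29 m/s, v_y = 22.6 sin 40.1° = 14.56 m/s.
Time of flight (same landing height): t = 2 v_y / g = 2 × 14.56 / 9.81 = 2.968 s.
Range: R = v_x · t = 17.29 × 2.968 = 51.3 m.

51.3 m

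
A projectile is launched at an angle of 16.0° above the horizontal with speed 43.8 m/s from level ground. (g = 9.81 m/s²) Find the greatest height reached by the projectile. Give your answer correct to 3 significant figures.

7.43 m

Vertical component of launch velocity: v_y = 43.8 sin 16.0° = 12.07 m/s.
At the highest point the vertical velocity is zero, so v_y² = 2 g h_max.
h_max = (12.07)² / (2 × 9.81) = 145.7 / 19.62 = 7.43 m.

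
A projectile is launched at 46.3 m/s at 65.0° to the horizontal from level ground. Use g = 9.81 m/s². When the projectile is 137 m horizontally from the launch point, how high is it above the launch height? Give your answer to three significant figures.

53.3 m

v_x = 46.3 cos 65.0° = 19.57 m/s, v_y0 = 46.3 sin 65.0° = 41.96 m/s.
Time to reach x = 137 m: t = x / v_x = 137 / 19.57 = 7.001 s.
y = v_y0 t − ½ g t² = 41.96×7.001 − 4.905×7.001² = 53.3 m.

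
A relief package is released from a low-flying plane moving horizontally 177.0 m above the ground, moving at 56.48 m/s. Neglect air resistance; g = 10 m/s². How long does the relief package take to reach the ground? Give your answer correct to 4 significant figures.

5.950 s

The horizontal speed doesn't affect the fall. With v_y0 = 0, h = ½ g t².
t = √(2 × 177.0 / 10) = √35.400 = 5.950 s.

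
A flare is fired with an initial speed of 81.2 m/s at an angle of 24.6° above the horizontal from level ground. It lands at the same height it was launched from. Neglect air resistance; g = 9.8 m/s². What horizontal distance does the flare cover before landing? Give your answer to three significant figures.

Components: v_x = 81.2 cos 24.6° = 73.83 m/s, v_y = 81.2 sin 24.6° = 33.80 m/s.
Time of flight (same landing height): t = 2 v_y / g = 2 × 33.80 / 9.8 = 6.898 s.
Range: R = v_x · t = 73.83 × 6.898 = 509 m.

509 m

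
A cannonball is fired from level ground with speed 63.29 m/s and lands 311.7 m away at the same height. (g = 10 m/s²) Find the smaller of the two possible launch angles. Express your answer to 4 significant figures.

25.55°

Level-ground range: R = v₀² sin(2θ)/g ⇒ sin 2θ = R g / v₀² = 311.7×10/63.29² = 0.7782.
2θ = arcsin(0.7782) = 51.096° or 180° − 51.096° = 128.904°.
So θ = 25.55° or θ = 64.45°.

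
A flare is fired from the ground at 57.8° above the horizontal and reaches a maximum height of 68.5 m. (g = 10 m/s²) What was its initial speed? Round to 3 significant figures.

At maximum height v_y = 0, so (v₀ sin θ)² = 2 g H.
v₀ sin 57.8° = √(2 × 10 × 68.5) = 37.01 m/s.
v₀ = 37.01 / sin 57.8° = 37.01 / 0.8462 = 43.7 m/s.

43.7 m/s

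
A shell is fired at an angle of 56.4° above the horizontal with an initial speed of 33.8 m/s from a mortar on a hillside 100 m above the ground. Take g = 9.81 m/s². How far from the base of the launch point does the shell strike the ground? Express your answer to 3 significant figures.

154 m

Components: v_x = 33.8 cos 56.4° = 18.70 m/s, v_y = 33.8 sin 56.4° = 28.15 m/s.
Vertical: 0 = 100 + 28.15 t − ½(9.81) t² ⇒ 4.905 t² − 28.15 t − 100 = 0.
t = [28.15 + √(792.4 + 1962)] / 9.810 = 8.219 s.
Horizontal: R = v_x · t = 18.70 × 8.219 = 154 m.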